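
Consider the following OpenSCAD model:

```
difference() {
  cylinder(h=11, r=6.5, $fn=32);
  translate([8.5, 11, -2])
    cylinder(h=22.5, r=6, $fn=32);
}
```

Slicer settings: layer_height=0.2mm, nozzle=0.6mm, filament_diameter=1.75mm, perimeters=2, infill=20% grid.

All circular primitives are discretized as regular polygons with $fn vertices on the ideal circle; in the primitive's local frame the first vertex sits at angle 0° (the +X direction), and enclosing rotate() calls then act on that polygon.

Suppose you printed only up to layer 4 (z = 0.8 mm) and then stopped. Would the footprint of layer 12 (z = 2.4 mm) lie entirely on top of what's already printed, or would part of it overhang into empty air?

Compare the two slices. At z = 0.8: the r=6.5 cylinder gives a regular 32-gon of circumradius 6.5 (constant along its height) (area = (32/2)·6.500²·sin(360°/32) = 131.88 mm²); the r=6 cylinder at (8.5, 11) contributes a regular 32-gon of circumradius 6 (area = (32/2)·6.000²·sin(360°/32) = 112.37 mm²); Taking the first minus the rest: starting from the r=6.5 cylinder (131.88 mm²), the r=6 cylinder at (8.5, 11) misses the remaining region (no effect) — area = 131.88 mm². At z = 2.4: the r=6.5 cylinder gives a regular 32-gon of circumradius 6.5 (constant along its height) (area = (32/2)·6.500²·sin(360°/32) = 131.88 mm²); the r=6 cylinder at (8.5, 11) gives a regular 32-gon of circumradius 6 (constant along its height) (area = (32/2)·6.000²·sin(360°/32) = 112.37 mm²); Taking the first minus the rest: starting from the r=6.5 cylinder (131.88 mm²), the r=6 cylinder at (8.5, 11) misses the remaining region (no effect) — area = 131.88 mm². Checking containment: the cross-section at z = 2.4 is a subset of the cross-section at z = 0.8.

entirely on top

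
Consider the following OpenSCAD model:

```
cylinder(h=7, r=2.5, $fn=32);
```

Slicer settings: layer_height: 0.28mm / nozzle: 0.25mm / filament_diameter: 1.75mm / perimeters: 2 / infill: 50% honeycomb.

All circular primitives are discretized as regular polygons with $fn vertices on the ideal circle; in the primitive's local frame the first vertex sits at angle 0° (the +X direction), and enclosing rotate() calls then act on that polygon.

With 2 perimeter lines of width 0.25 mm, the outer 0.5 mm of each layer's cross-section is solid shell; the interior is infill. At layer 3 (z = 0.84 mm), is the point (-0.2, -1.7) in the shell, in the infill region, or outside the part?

infill

At z = 0.84 mm: the r=2.5 cylinder gives a regular 32-gon of circumradius 2.5 (constant along its height). Overall, the cross-section is a single solid region. The nearest boundary edge runs (-0.49, -2.45)→(-0.00, -2.50); distance from the point to it = 0.78 mm. The point is inside the cross-section and 0.78 mm from the nearest boundary — more than the 0.5 mm shell width (2 × 0.25), so it's in the infill interior.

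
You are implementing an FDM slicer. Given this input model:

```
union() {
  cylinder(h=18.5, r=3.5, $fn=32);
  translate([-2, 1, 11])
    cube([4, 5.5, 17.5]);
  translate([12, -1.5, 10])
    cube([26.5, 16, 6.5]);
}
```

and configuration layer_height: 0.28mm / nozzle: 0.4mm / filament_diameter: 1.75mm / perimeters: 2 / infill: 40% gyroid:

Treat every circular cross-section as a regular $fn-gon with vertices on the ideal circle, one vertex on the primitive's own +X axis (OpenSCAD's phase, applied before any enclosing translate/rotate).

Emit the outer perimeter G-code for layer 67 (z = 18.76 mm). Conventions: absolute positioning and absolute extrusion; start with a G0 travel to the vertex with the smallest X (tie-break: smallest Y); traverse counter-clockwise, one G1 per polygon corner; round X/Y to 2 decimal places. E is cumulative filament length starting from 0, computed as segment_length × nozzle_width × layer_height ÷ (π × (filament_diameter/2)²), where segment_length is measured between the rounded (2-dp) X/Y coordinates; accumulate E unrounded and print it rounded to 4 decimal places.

G0 X-2.00 Y1.00 Z18.76
G1 X2.00 Y1.00 E0.1863
G1 X2.00 Y6.50 E0.4424
G1 X-2.00 Y6.50 E0.6286
G1 X-2.00 Y1.00 E0.8847

At z = 18.76 mm: the cylinder does not reach this height (z outside [0, 18.5]); the cube at (-2, 1) is present — its section is the full 4×5.5 rectangle; the cube at (12, -1.5) does not reach this height (z outside [10, 16.5]); Combining (union): only the 4×5.5 cube at (-2, 1) is present, so the union is just that shape — 1 connected region. The outline is a single polygon with 4 vertices. Extrusion per mm of travel: 0.4 × 0.28 / (π × 0.875²) = 0.046564. Accumulating E over each segment gives final E = 0.8847.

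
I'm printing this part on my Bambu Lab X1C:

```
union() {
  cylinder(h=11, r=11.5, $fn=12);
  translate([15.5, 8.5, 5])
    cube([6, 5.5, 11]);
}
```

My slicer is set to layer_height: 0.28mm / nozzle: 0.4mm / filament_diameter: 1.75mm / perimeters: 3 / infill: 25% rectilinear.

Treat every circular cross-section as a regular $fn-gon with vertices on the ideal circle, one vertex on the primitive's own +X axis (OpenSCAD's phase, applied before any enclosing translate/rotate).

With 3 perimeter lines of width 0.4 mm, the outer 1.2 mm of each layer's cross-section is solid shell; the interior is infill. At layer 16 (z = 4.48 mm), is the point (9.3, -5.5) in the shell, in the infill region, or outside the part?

shell

At z = 4.48 mm: the cylinder: section is a regular 12-gon, circumradius r=11.5; the cube at (15.5, 8.5) is absent (z outside [5, 16]); Combining (union): only the r=11.5 cylinder is present, so the union is just that shape — 1 connected region. Overall, the cross-section is a single solid region. The nearest boundary edge runs (5.75, -9.96)→(9.96, -5.75); distance from the point to it = 0.64 mm. The point is inside the cross-section, 0.64 mm from the nearest boundary — within the 1.2 mm shell band (3 × 0.4).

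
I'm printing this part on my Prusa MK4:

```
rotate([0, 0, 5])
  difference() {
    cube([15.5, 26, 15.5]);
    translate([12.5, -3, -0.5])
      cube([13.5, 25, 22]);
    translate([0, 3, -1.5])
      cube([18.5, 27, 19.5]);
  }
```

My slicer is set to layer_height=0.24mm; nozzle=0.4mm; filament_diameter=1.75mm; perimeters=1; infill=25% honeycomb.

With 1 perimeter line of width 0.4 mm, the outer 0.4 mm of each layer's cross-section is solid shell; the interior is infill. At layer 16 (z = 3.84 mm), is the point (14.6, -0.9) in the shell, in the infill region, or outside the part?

outside

At z = 3.84 mm: the cube (footprint 15.5×26) is included at this height; the 13.5×25 cube at (12.5, -3) contributes its full rectangle; the 18.5×27 cube at (0, 3) contributes its full rectangle; Subtracting the remaining from the first: starting from the 15.5×26 cube, the 13.5×25 cube at (12.5, -3) partially overlaps it — only the 66.00 mm² overlap (of its 337.50 mm²) is removed, clipping the outline; the 18.5×27 cube at (0, 3) partially overlaps it — only the 299.50 mm² overlap (of its 499.50 mm²) is removed, clipping the outline — 1 connected region; (rotated 5° about Z; rotation is an isometry so areas/perimeters/island counts are preserved). Overall, the cross-section is a single solid region. Undo the 5° rotation: the query point maps to (14.466, -2.169) in the un-rotated model frame. The nearest boundary edge runs (12.50, 3.00)→(12.50, 0.00); distance from the point to it = 2.93 mm. The point is not inside any of the regions above, so it lies outside the cross-section (2.93 mm from the nearest boundary).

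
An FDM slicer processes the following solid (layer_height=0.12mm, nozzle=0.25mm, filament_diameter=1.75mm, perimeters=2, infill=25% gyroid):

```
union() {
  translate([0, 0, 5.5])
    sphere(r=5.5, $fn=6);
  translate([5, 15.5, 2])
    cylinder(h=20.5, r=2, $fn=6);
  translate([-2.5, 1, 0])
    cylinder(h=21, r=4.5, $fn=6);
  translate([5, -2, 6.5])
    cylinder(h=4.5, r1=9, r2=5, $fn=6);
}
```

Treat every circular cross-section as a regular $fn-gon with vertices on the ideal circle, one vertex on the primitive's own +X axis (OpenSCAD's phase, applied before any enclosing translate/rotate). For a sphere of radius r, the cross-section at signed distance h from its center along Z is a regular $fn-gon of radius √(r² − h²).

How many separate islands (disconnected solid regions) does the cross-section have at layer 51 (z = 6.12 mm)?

2

At z = 6.12 mm: the r=5.5 sphere slices to a regular 6-gon of circumradius 5.465 (√(r²−h²) with h=0.62 from center); the r=2 cylinder at (5, 15.5) contributes a regular 6-gon of circumradius 2; the cylinder at (-2.5, 1): section is a regular 6-gon, circumradius r=4.5; the cone at (5, -2) is not intersected at this z (z outside [6.5, 11]); Merging all regions: the regions partially overlap (shared area 39.66 mm²), so overlapping operands fuse into one piece — 2 connected regions. Overall, the cross-section has 2 separate islands. Island count = 2.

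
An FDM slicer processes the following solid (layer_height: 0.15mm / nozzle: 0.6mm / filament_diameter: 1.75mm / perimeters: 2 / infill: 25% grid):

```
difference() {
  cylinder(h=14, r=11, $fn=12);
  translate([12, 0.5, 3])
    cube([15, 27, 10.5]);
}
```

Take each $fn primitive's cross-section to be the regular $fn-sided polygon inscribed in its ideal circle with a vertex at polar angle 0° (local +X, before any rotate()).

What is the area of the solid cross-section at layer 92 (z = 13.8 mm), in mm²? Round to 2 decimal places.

At z = 13.8 mm: the r=11 cylinder gives a regular 12-gon of circumradius 11 (constant along its height) (area = (12/2)·11.000²·sin(360°/12) = 363.00 mm²); the cube at (12, 0.5) does not reach this height (z outside [3, 13.5]); After the difference (first − rest): none of the subtracted shapes is present at this height, so the r=11 cylinder is unchanged — area = 363.00 mm². Overall, the cross-section is a single solid region. Net area = 363.00 mm².

363.00 mm²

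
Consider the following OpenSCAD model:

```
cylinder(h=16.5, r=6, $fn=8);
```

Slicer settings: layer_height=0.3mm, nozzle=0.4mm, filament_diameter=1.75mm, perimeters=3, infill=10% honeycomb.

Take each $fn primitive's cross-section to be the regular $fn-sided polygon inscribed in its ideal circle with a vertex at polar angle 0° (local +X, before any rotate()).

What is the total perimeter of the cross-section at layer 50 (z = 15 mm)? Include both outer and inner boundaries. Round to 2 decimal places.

36.74 mm

At z = 15 mm: the cylinder: section is a regular 8-gon, circumradius r=6 (perimeter = 2·8·6.000·sin(180°/8) = 36.74 mm). Overall, the cross-section is a single solid region. Total boundary length (outer) = 36.74 mm.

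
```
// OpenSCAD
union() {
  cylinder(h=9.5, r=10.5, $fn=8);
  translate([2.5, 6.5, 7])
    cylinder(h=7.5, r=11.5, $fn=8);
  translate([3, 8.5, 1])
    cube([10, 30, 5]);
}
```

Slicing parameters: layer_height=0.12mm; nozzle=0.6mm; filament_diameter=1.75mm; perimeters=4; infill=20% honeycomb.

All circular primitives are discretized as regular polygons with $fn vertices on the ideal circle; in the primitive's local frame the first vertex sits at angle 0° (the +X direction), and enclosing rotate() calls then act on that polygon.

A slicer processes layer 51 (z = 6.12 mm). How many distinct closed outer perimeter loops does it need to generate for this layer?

At z = 6.12 mm: the r=10.5 cylinder gives a regular 8-gon of circumradius 10.5 (constant along its height); the cylinder at (2.5, 6.5) is not intersected at this z (z outside [7, 14.5]); the cube at (3, 8.5) is absent (z outside [1, 6]); Merging all regions: only the r=10.5 cylinder is present, so the union is just that shape — 1 connected region. The result has 1 disconnected region.

1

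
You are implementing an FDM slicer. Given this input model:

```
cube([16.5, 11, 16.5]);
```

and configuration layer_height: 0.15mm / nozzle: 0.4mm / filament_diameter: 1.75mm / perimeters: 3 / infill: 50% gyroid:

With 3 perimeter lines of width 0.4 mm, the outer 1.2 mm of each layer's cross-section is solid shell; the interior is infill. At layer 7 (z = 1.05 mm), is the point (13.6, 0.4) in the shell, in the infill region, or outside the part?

shell

At z = 1.05 mm: the cube (footprint 16.5×11) is included at this height. Overall, the cross-section is a single solid region. The nearest boundary edge runs (0.00, 0.00)→(16.50, 0.00); distance from the point to it = 0.40 mm. The point is inside the cross-section, 0.40 mm from the nearest boundary — within the 1.2 mm shell band (3 × 0.4).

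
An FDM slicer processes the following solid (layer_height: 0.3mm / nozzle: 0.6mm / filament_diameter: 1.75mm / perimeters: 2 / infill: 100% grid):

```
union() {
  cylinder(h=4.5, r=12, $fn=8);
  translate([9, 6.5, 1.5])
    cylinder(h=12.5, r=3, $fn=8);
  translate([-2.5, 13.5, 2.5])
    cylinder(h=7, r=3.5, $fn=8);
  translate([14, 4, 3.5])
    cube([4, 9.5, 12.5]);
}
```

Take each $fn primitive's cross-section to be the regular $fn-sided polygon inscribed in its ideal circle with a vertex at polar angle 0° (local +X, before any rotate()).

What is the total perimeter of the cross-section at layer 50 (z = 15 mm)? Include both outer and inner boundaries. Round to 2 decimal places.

At z = 15 mm: the cylinder does not reach this height (z outside [0, 4.5]); the cylinder at (9, 6.5) is not intersected at this z (z outside [1.5, 14]); the cylinder at (-2.5, 13.5) does not reach this height (z outside [2.5, 9.5]); the cube at (14, 4) is present — its section is the full 4×9.5 rectangle (perimeter 27.00 mm); Taking the union: only the 4×9.5 cube at (14, 4) is present, so the union is just that shape — boundary = 27.00 mm. Overall, the cross-section is a single solid region. Total boundary length (outer) = 27.00 mm.

27.00 mm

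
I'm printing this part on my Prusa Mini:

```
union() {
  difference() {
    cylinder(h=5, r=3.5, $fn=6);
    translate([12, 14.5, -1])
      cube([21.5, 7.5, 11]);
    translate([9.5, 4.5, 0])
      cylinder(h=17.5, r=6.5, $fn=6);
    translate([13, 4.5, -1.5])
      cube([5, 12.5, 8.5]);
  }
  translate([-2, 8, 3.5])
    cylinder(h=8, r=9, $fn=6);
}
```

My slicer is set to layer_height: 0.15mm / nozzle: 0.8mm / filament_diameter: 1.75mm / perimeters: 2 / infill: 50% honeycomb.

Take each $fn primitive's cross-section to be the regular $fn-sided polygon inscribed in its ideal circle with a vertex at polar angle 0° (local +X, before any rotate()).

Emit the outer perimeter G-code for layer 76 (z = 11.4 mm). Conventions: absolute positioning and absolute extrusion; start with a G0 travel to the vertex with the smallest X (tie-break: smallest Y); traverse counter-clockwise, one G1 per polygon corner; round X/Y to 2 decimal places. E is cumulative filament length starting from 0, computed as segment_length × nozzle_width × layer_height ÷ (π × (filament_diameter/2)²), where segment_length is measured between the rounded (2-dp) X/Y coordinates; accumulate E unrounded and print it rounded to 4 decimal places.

At z = 11.4 mm: the cylinder is absent (z outside [0, 5]); the cube at (12, 14.5) is absent (z outside [-1, 10]); the cylinder at (9.5, 4.5): section is a regular 6-gon, circumradius r=6.5; the cube at (13, 4.5) is absent (z outside [-1.5, 7]); After the difference (first − rest): the first operand is absent here, so nothing remains; the r=9 cylinder at (-2, 8) contributes a regular 6-gon of circumradius 9; Taking the union: only the r=9 cylinder at (-2, 8) is present, so the union is just that shape — 1 connected region. The outline is a single polygon with 6 vertices. Extrusion per mm of travel: 0.8 × 0.15 / (π × 0.875²) = 0.049890. Accumulating E over each segment gives final E = 2.6933.

G0 X-11.00 Y8.00 Z11.40
G1 X-6.50 Y0.21 E0.4488
G1 X2.50 Y0.21 E0.8978
G1 X7.00 Y8.00 E1.3467
G1 X2.50 Y15.79 E1.7955
G1 X-6.50 Y15.79 E2.2445
G1 X-11.00 Y8.00 E2.6933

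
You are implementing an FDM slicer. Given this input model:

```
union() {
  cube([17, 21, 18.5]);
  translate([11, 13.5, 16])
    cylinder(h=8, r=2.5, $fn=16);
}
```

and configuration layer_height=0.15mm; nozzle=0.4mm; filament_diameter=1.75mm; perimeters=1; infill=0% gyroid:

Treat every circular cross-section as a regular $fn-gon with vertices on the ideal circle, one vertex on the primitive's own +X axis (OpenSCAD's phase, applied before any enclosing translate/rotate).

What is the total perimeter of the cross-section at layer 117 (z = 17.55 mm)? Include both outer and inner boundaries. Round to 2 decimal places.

76.00 mm

At z = 17.55 mm: the cube (footprint 17×21) is included at this height (perimeter 76.00 mm); the r=2.5 cylinder at (11, 13.5) gives a regular 16-gon of circumradius 2.5 (constant along its height) (perimeter = 2·16·2.500·sin(180°/16) = 15.61 mm); Combining (union): the r=2.5 cylinder at (11, 13.5) lies entirely inside the 17×21 cube, so the union is just the 17×21 cube — boundary = 76.00 mm. Overall, the cross-section is a single solid region. Total boundary length (outer) = 76.00 mm.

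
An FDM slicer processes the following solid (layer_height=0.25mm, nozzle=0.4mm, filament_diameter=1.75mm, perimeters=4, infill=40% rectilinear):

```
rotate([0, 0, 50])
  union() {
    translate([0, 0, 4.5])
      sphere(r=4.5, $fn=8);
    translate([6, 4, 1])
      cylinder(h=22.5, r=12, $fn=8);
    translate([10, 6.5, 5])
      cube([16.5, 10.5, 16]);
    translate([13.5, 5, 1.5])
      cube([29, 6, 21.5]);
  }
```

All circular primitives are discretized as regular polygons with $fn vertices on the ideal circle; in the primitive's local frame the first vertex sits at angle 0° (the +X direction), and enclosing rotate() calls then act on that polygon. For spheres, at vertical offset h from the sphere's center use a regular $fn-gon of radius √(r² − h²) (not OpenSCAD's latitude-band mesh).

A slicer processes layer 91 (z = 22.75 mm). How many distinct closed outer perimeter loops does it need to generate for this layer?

1

At z = 22.75 mm: the sphere is not intersected at this z (|z−center|=18.250 > r=4.5); the r=12 cylinder at (6, 4) contributes a regular 8-gon of circumradius 12; the cube at (10, 6.5) is absent (z outside [5, 21]); the cube at (13.5, 5) is present — its section is the full 29×6 rectangle; Taking the union: the regions partially overlap (shared area 17.06 mm²), so overlapping operands fuse into one piece — 1 connected region; (rotated 50° about Z; rotation is an isometry so areas/perimeters/island counts are preserved). The result has 1 disconnected region.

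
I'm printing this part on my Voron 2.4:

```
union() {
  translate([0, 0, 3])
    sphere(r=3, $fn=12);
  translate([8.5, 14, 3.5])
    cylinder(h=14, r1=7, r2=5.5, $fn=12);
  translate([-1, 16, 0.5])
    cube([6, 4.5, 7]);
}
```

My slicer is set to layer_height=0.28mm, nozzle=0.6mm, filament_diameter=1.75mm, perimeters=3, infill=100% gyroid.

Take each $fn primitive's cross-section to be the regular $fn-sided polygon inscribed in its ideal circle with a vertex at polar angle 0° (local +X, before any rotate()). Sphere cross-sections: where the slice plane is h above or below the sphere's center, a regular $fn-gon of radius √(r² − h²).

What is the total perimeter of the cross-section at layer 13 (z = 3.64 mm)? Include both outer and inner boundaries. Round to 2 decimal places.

70.45 mm

At z = 3.64 mm: the sphere: section is a regular 12-gon, circumradius = √(r²−h²) = √(3²−0.64²) = 2.931 (perimeter = 2·12·2.931·sin(180°/12) = 18.21 mm); the cone at (8.5, 14): at t=0.010 of its height the radius interpolates to r₁+(r₂−r₁)t = 6.985, giving a regular 12-gon of that circumradius (perimeter = 2·12·6.985·sin(180°/12) = 43.39 mm); the cube at (-1, 16) is present — its section is the full 6×4.5 rectangle (perimeter 21.00 mm); Taking the union: the regions partially overlap (shared area 7.35 mm²), so the edge portions inside another operand are dropped and the merged outline is re-measured after clipping — boundary = 70.45 mm. Overall, the cross-section has 2 separate islands. Total boundary length (outer) = 70.45 mm.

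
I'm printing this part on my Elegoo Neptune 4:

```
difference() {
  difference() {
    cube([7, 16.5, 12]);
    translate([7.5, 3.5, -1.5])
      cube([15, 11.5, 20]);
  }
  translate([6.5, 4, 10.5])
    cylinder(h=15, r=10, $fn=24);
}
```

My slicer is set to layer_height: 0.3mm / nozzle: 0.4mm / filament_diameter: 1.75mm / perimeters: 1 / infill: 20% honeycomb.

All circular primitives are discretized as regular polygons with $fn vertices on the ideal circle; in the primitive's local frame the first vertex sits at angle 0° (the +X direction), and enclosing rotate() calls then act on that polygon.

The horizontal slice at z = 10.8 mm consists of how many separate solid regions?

1

At z = 10.8 mm: the 7×16.5 cube contributes its full rectangle; the 15×11.5 cube at (7.5, 3.5) contributes its full rectangle; After the difference (first − rest): starting from the 7×16.5 cube, the 15×11.5 cube at (7.5, 3.5) misses the remaining region (no effect) — 1 connected region; the r=10 cylinder at (6.5, 4) gives a regular 24-gon of circumradius 10 (constant along its height); Taking the first minus the rest: starting from the result so far, the r=10 cylinder at (6.5, 4) partially overlaps it — only the 92.64 mm² overlap (of its 310.58 mm²) is removed, clipping the outline — 1 connected region. The result has 1 disconnected region.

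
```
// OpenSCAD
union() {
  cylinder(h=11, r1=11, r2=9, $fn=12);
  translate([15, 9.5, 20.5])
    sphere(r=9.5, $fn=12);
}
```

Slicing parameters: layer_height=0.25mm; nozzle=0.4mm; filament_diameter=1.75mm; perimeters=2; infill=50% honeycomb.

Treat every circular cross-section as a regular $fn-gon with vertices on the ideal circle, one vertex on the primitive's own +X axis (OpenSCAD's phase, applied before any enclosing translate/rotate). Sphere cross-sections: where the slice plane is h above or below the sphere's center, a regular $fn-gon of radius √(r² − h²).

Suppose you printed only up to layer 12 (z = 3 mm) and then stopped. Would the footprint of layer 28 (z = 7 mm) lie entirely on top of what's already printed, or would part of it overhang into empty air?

entirely on top

Compare the two slices. At z = 3: the cone: at t=0.273 of its height the radius interpolates to r₁+(r₂−r₁)t = 10.455, giving a regular 12-gon of that circumradius (area = (12/2)·10.455²·sin(360°/12) = 327.89 mm²); the sphere at (15, 9.5) does not reach this height (|z−center|=17.500 > r=9.5); Merging all regions: only the cone is present, so the union is just that shape — area = 327.89 mm². At z = 7: the cone: at t=0.636 of its height the radius interpolates to r₁+(r₂−r₁)t = 9.727, giving a regular 12-gon of that circumradius (area = (12/2)·9.727²·sin(360°/12) = 283.86 mm²); the sphere at (15, 9.5) does not reach this height (|z−center|=13.500 > r=9.5); Taking the union: only the cone is present, so the union is just that shape — area = 283.86 mm². Checking containment: the cross-section at z = 7 is a subset of the cross-section at z = 3.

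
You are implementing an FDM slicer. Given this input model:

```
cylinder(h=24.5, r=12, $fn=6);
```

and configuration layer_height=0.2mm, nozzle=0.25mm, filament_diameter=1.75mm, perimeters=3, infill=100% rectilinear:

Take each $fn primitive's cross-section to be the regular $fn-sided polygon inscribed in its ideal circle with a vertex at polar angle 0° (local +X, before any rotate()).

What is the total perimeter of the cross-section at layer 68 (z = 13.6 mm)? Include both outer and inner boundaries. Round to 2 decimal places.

72.00 mm

At z = 13.6 mm: the r=12 cylinder gives a regular 6-gon of circumradius 12 (constant along its height) (perimeter = 2·6·12.000·sin(180°/6) = 72.00 mm). Overall, the cross-section is a single solid region. Total boundary length (outer) = 72.00 mm.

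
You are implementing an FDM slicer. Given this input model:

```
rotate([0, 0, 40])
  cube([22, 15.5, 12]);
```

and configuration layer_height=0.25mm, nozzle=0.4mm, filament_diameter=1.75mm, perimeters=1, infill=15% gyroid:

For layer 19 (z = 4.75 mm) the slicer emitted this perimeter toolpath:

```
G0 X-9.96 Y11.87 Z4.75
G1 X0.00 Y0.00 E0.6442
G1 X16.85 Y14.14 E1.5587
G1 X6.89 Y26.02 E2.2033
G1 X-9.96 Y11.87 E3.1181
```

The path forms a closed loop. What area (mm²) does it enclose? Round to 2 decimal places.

340.98 mm²

Apply the shoelace formula to the sequence of (X, Y) vertices; enclosed area = 340.98 mm².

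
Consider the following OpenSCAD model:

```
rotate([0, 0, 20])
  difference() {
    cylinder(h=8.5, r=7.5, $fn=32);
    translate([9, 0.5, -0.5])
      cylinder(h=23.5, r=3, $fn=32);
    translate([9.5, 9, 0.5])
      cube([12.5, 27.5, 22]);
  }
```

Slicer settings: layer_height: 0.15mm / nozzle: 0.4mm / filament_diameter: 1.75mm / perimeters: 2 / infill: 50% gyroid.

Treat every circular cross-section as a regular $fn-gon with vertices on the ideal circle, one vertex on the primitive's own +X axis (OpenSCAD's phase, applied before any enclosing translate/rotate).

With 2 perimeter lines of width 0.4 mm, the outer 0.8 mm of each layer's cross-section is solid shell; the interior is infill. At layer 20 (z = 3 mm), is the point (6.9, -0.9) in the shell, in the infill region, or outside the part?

shell

At z = 3 mm: the r=7.5 cylinder gives a regular 32-gon of circumradius 7.5 (constant along its height); the cylinder at (9, 0.5): section is a regular 32-gon, circumradius r=3; the 12.5×27.5 cube at (9.5, 9) contributes its full rectangle; After the difference (first − rest): starting from the r=7.5 cylinder, the r=3 cylinder at (9, 0.5) partially overlaps it — only the 4.62 mm² overlap (of its 28.09 mm²) is removed, clipping the outline; the 12.5×27.5 cube at (9.5, 9) misses the remaining region (no effect) — 1 connected region; (rotated 20° about Z; rotation is an isometry so areas/perimeters/island counts are preserved). Overall, the cross-section is a single solid region. Undo the 20° rotation: the query point maps to (6.176, -3.206) in the un-rotated model frame. The nearest boundary edge runs (6.93, -2.87)→(6.24, -4.17); distance from the point to it = 0.51 mm. The point is inside the cross-section, 0.51 mm from the nearest boundary — within the 0.8 mm shell band (2 × 0.4).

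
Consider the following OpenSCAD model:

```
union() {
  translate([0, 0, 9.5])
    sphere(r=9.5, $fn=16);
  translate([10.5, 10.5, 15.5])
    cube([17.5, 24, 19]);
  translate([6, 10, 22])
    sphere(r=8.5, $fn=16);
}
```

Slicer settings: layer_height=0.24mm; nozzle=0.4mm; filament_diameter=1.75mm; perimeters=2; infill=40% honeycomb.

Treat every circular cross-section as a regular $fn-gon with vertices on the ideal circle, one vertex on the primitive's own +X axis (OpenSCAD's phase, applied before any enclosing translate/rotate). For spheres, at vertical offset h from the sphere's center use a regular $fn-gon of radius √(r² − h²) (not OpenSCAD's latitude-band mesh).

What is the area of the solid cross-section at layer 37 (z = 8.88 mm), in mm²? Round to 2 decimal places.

275.12 mm²

At z = 8.88 mm: the sphere: section is a regular 16-gon, circumradius = √(r²−h²) = √(9.5²−0.62²) = 9.480 (area = (16/2)·9.480²·sin(360°/16) = 275.12 mm²); the cube at (10.5, 10.5) does not reach this height (z outside [15.5, 34.5]); the sphere at (6, 10) is absent (|z−center|=13.120 > r=8.5); Taking the union: only the r=9.5 sphere is present, so the union is just that shape — area = 275.12 mm². Overall, the cross-section is a single solid region. Net area = 275.12 mm².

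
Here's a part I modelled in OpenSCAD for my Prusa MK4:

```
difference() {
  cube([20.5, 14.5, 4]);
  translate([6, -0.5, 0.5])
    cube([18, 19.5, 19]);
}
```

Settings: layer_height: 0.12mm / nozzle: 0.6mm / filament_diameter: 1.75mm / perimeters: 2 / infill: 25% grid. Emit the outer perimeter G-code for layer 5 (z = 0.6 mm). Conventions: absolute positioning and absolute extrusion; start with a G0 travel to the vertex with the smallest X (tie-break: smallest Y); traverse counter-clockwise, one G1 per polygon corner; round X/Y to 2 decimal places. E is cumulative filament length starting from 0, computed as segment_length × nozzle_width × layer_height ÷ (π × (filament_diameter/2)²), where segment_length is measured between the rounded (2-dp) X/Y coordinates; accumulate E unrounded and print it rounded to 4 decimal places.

At z = 0.6 mm: the cube is present — its section is the full 20.5×14.5 rectangle; the cube at (6, -0.5) (footprint 18×19.5) is included at this height; After the difference (first − rest): starting from the 20.5×14.5 cube, the 18×19.5 cube at (6, -0.5) partially overlaps it — only the 210.25 mm² overlap (of its 351.00 mm²) is removed, clipping the outline — 1 connected region. The outline is a single polygon with 4 vertices. Extrusion per mm of travel: 0.6 × 0.12 / (π × 0.875²) = 0.029934. Accumulating E over each segment gives final E = 1.2273.

G0 X0.00 Y0.00 Z0.60
G1 X6.00 Y0.00 E0.1796
G1 X6.00 Y14.50 E0.6136
G1 X0.00 Y14.50 E0.7933
G1 X0.00 Y0.00 E1.2273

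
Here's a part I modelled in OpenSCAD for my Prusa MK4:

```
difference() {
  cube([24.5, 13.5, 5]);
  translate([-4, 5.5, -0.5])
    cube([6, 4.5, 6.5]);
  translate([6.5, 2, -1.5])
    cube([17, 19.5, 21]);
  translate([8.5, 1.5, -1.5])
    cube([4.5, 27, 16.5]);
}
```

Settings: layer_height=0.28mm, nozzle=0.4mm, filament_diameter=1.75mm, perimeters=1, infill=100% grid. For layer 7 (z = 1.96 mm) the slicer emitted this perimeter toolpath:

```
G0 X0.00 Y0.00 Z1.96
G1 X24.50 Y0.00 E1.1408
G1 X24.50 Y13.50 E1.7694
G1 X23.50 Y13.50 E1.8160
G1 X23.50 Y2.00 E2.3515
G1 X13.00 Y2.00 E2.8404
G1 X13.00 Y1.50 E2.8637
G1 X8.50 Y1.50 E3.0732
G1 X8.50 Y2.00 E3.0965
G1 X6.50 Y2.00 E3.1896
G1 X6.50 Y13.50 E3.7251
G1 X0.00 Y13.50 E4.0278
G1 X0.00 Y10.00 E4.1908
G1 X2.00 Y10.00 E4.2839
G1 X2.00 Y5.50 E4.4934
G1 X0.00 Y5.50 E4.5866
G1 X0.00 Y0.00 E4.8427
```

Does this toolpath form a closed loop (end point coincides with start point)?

Start point (G0): (0.00, 0.00). End point (last G1): the path returns to the start — closed.

yes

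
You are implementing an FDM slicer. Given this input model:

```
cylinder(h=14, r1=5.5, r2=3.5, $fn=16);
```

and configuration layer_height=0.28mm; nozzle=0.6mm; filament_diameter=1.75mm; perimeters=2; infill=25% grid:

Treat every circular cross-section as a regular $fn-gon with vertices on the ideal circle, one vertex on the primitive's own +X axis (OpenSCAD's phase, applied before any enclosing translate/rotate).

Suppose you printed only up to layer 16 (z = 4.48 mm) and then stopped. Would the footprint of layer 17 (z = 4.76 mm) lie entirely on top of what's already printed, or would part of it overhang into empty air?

entirely on top

Compare the two slices. At z = 4.48: the cone (r1=5.5→r2=3.5) has section circumradius 4.860 here — a regular 16-gon (area = (16/2)·4.860²·sin(360°/16) = 72.31 mm²). At z = 4.76: the cone contributes a regular 16-gon of circumradius 4.820 (interpolated between r1=5.5 and r2=3.5 at t=0.340) (area = (16/2)·4.820²·sin(360°/16) = 71.13 mm²). Checking containment: the cross-section at z = 4.76 is a subset of the cross-section at z = 4.48.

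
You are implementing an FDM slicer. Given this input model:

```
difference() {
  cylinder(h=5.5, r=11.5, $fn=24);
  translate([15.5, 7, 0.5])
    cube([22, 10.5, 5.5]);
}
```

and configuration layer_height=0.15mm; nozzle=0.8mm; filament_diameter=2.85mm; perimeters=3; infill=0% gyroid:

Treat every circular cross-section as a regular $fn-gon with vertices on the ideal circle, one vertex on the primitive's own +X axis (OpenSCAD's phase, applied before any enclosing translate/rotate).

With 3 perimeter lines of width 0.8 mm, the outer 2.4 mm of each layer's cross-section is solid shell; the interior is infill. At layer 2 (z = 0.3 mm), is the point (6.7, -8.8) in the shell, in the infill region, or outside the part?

shell

At z = 0.3 mm: the r=11.5 cylinder gives a regular 24-gon of circumradius 11.5 (constant along its height); the cube at (15.5, 7) is absent (z outside [0.5, 6]); Taking the first minus the rest: none of the subtracted shapes is present at this height, so the r=11.5 cylinder is unchanged — 1 connected region. Overall, the cross-section is a single solid region. The nearest boundary edge runs (5.75, -9.96)→(8.13, -8.13); distance from the point to it = 0.34 mm. The point is inside the cross-section, 0.34 mm from the nearest boundary — within the 2.4 mm shell band (3 × 0.8).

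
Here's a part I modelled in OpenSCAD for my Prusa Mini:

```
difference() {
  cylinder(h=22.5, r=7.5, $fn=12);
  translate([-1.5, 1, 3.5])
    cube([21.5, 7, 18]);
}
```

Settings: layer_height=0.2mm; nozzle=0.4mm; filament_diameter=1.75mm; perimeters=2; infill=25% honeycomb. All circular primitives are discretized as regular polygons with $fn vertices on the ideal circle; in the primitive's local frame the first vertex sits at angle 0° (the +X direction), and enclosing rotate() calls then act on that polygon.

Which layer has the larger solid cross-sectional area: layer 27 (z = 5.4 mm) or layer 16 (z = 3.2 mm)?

layer 16 (z = 3.2 mm)

Layer 27 (z = 5.4): the cylinder: section is a regular 12-gon, circumradius r=7.5 (area = (12/2)·7.500²·sin(360°/12) = 168.75 mm²); the cube at (-1.5, 1) is present — its section is the full 21.5×7 rectangle (area 150.50 mm²); After the difference (first − rest): starting from the r=7.5 cylinder (168.75 mm²), the 21.5×7 cube at (-1.5, 1) partially overlaps it — only the 44.27 mm² overlap (of its 150.50 mm²) is removed, clipping the outline — area = 124.48 mm². So its area = 124.48 mm². Layer 16 (z = 3.2): the cylinder: section is a regular 12-gon, circumradius r=7.5 (area = (12/2)·7.500²·sin(360°/12) = 168.75 mm²); the cube at (-1.5, 1) does not reach this height (z outside [3.5, 21.5]); After the difference (first − rest): none of the subtracted shapes is present at this height, so the r=7.5 cylinder is unchanged — area = 168.75 mm². So its area = 168.75 mm². Layer 16 is larger (168.75 vs 124.48 mm²).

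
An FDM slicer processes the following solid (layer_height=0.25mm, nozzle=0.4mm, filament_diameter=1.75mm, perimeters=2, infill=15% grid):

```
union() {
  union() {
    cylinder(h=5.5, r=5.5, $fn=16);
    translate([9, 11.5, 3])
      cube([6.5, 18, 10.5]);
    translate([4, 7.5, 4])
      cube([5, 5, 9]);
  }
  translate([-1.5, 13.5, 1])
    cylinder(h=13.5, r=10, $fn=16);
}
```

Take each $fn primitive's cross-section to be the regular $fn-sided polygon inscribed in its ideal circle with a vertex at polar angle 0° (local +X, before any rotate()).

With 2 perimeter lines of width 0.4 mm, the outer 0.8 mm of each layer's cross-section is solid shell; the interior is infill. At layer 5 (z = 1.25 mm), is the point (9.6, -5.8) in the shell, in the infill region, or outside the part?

outside

At z = 1.25 mm: the r=5.5 cylinder gives a regular 16-gon of circumradius 5.5 (constant along its height); the cube at (9, 11.5) is not intersected at this z (z outside [3, 13.5]); the cube at (4, 7.5) is absent (z outside [4, 13]); Combining (union): only the r=5.5 cylinder is present, so the union is just that shape — 1 connected region; the r=10 cylinder at (-1.5, 13.5) contributes a regular 16-gon of circumradius 10; Taking the union: the regions partially overlap (shared area 7.78 mm²), so overlapping operands fuse into one piece — 1 connected region. Overall, the cross-section is a single solid region. The nearest boundary edge runs (5.08, -2.10)→(3.89, -3.89); distance from the point to it = 5.81 mm. The point is not inside any of the regions above, so it lies outside the cross-section (5.81 mm from the nearest boundary).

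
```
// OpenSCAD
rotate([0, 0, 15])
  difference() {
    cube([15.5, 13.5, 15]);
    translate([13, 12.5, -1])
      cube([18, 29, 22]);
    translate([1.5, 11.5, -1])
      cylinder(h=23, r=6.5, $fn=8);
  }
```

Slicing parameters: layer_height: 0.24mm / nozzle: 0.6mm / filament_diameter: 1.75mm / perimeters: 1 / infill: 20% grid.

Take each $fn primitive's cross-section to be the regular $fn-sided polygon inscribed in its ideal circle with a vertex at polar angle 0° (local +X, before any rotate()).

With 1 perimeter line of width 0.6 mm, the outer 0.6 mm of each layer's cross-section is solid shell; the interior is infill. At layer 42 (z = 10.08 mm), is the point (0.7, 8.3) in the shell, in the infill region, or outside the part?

At z = 10.08 mm: the 15.5×13.5 cube contributes its full rectangle; the 18×29 cube at (13, 12.5) contributes its full rectangle; the r=6.5 cylinder at (1.5, 11.5) gives a regular 8-gon of circumradius 6.5 (constant along its height); Taking the first minus the rest: starting from the 15.5×13.5 cube, the 18×29 cube at (13, 12.5) partially overlaps it — only the 2.50 mm² overlap (of its 522.00 mm²) is removed, clipping the outline; the r=6.5 cylinder at (1.5, 11.5) partially overlaps it — only the 54.33 mm² overlap (of its 119.50 mm²) is removed, clipping the outline — 1 connected region; (whole slice rotated 15° about Z — lengths, areas and connectivity unchanged). Overall, the cross-section is a single solid region. Undo the 15° rotation: the query point maps to (2.824, 7.836) in the un-rotated model frame. The nearest boundary edge runs (1.50, 5.00)→(6.10, 6.90); distance from the point to it = 2.11 mm. The point is not inside any of the regions above, so it lies outside the cross-section (2.11 mm from the nearest boundary).

outside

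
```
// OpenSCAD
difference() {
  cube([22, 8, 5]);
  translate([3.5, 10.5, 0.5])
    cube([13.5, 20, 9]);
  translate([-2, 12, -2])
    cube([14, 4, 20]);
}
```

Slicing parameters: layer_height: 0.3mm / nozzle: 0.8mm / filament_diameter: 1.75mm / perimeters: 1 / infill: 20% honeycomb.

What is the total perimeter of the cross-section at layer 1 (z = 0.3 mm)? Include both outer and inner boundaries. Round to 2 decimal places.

60.00 mm

At z = 0.3 mm: the cube (footprint 22×8) is included at this height (perimeter 60.00 mm); the cube at (3.5, 10.5) does not reach this height (z outside [0.5, 9.5]); the cube at (-2, 12) is present — its section is the full 14×4 rectangle (perimeter 36.00 mm); After the difference (first − rest): starting from the 22×8 cube, the 14×4 cube at (-2, 12) misses the remaining region (no effect) — boundary = 60.00 mm. Overall, the cross-section is a single solid region. Total boundary length (outer) = 60.00 mm.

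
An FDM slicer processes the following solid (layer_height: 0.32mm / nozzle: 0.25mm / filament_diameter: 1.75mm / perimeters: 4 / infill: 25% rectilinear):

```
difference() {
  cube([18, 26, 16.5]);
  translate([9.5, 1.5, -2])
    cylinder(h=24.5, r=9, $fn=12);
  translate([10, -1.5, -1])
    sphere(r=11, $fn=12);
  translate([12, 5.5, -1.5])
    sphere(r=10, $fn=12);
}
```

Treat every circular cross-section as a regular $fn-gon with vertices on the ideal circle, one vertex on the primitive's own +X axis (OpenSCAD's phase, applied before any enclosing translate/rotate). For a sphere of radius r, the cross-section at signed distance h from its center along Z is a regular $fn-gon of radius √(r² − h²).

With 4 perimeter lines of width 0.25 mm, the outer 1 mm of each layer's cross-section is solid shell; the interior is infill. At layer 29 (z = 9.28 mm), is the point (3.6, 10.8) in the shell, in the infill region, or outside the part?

infill

At z = 9.28 mm: the cube is present — its section is the full 18×26 rectangle; the r=9 cylinder at (9.5, 1.5) contributes a regular 12-gon of circumradius 9; the sphere at (10, -1.5): section is a regular 12-gon, circumradius = √(r²−h²) = √(11²−10.28²) = 3.914; the sphere at (12, 5.5) is not intersected at this z (|z−center|=10.780 > r=10); Subtracting the remaining from the first: starting from the 18×26 cube, the r=9 cylinder at (9.5, 1.5) partially overlaps it — only the 146.98 mm² overlap (of its 243.00 mm²) is removed, clipping the outline; the r=11 sphere at (10, -1.5) misses the remaining region (no effect) — 1 connected region. Overall, the cross-section is a single solid region. The nearest boundary edge runs (9.50, 10.50)→(5.00, 9.29); distance from the point to it = 2.06 mm. The point is inside the cross-section and 2.06 mm from the nearest boundary — more than the 1 mm shell width (4 × 0.25), so it's in the infill interior.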